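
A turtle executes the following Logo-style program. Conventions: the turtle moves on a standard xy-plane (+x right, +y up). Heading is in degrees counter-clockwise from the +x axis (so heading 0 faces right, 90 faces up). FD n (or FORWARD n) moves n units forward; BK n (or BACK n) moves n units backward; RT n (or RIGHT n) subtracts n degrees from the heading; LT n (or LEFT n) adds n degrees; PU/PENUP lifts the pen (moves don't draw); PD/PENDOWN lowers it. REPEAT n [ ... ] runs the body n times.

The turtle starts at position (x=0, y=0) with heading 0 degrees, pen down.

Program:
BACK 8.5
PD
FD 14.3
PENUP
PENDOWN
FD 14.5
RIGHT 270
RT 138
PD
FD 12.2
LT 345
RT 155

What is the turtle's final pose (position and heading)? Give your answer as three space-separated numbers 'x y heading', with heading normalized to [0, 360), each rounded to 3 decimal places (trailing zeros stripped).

Answer: 28.463 -9.066 142

Derivation:
Executing turtle program step by step:
Start: pos=(0,0), heading=0, pen down
BK 8.5: (0,0) -> (-8.5,0) [heading=0, draw]
PD: pen down
FD 14.3: (-8.5,0) -> (5.8,0) [heading=0, draw]
PU: pen up
PD: pen down
FD 14.5: (5.8,0) -> (20.3,0) [heading=0, draw]
RT 270: heading 0 -> 90
RT 138: heading 90 -> 312
PD: pen down
FD 12.2: (20.3,0) -> (28.463,-9.066) [heading=312, draw]
LT 345: heading 312 -> 297
RT 155: heading 297 -> 142
Final: pos=(28.463,-9.066), heading=142, 4 segment(s) drawn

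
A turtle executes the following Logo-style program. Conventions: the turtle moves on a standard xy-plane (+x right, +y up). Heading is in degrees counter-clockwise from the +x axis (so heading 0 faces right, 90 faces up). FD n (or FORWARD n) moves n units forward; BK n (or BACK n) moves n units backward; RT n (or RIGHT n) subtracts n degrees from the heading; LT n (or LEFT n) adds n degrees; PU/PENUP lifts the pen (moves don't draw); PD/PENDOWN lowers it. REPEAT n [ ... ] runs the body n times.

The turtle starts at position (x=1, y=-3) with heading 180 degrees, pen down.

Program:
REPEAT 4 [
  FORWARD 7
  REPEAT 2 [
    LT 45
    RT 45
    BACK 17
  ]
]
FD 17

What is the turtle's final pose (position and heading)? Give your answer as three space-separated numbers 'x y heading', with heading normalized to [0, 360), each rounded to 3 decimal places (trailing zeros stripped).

Answer: 92 -3 180

Derivation:
Executing turtle program step by step:
Start: pos=(1,-3), heading=180, pen down
REPEAT 4 [
  -- iteration 1/4 --
  FD 7: (1,-3) -> (-6,-3) [heading=180, draw]
  REPEAT 2 [
    -- iteration 1/2 --
    LT 45: heading 180 -> 225
    RT 45: heading 225 -> 180
    BK 17: (-6,-3) -> (11,-3) [heading=180, draw]
    -- iteration 2/2 --
    LT 45: heading 180 -> 225
    RT 45: heading 225 -> 180
    BK 17: (11,-3) -> (28,-3) [heading=180, draw]
  ]
  -- iteration 2/4 --
  FD 7: (28,-3) -> (21,-3) [heading=180, draw]
  REPEAT 2 [
    -- iteration 1/2 --
    LT 45: heading 180 -> 225
    RT 45: heading 225 -> 180
    BK 17: (21,-3) -> (38,-3) [heading=180, draw]
    -- iteration 2/2 --
    LT 45: heading 180 -> 225
    RT 45: heading 225 -> 180
    BK 17: (38,-3) -> (55,-3) [heading=180, draw]
  ]
  -- iteration 3/4 --
  FD 7: (55,-3) -> (48,-3) [heading=180, draw]
  REPEAT 2 [
    -- iteration 1/2 --
    LT 45: heading 180 -> 225
    RT 45: heading 225 -> 180
    BK 17: (48,-3) -> (65,-3) [heading=180, draw]
    -- iteration 2/2 --
    LT 45: heading 180 -> 225
    RT 45: heading 225 -> 180
    BK 17: (65,-3) -> (82,-3) [heading=180, draw]
  ]
  -- iteration 4/4 --
  FD 7: (82,-3) -> (75,-3) [heading=180, draw]
  REPEAT 2 [
    -- iteration 1/2 --
    LT 45: heading 180 -> 225
    RT 45: heading 225 -> 180
    BK 17: (75,-3) -> (92,-3) [heading=180, draw]
    -- iteration 2/2 --
    LT 45: heading 180 -> 225
    RT 45: heading 225 -> 180
    BK 17: (92,-3) -> (109,-3) [heading=180, draw]
  ]
]
FD 17: (109,-3) -> (92,-3) [heading=180, draw]
Final: pos=(92,-3), heading=180, 13 segment(s) drawn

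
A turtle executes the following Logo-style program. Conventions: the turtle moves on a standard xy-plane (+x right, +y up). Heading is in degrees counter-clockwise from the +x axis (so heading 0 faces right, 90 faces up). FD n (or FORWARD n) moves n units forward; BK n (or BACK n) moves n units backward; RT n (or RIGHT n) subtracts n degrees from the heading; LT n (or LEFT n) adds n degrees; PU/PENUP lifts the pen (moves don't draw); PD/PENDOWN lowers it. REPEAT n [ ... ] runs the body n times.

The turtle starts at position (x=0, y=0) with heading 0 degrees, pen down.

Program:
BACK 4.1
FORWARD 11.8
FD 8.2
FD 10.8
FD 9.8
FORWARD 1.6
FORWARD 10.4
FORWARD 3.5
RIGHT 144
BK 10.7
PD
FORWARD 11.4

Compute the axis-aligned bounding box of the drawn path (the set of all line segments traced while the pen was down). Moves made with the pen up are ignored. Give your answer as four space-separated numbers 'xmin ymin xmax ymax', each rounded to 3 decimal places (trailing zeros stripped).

Answer: -4.1 -0.411 60.656 6.289

Derivation:
Executing turtle program step by step:
Start: pos=(0,0), heading=0, pen down
BK 4.1: (0,0) -> (-4.1,0) [heading=0, draw]
FD 11.8: (-4.1,0) -> (7.7,0) [heading=0, draw]
FD 8.2: (7.7,0) -> (15.9,0) [heading=0, draw]
FD 10.8: (15.9,0) -> (26.7,0) [heading=0, draw]
FD 9.8: (26.7,0) -> (36.5,0) [heading=0, draw]
FD 1.6: (36.5,0) -> (38.1,0) [heading=0, draw]
FD 10.4: (38.1,0) -> (48.5,0) [heading=0, draw]
FD 3.5: (48.5,0) -> (52,0) [heading=0, draw]
RT 144: heading 0 -> 216
BK 10.7: (52,0) -> (60.656,6.289) [heading=216, draw]
PD: pen down
FD 11.4: (60.656,6.289) -> (51.434,-0.411) [heading=216, draw]
Final: pos=(51.434,-0.411), heading=216, 10 segment(s) drawn

Segment endpoints: x in {-4.1, 0, 7.7, 15.9, 26.7, 36.5, 38.1, 48.5, 51.434, 52, 60.656}, y in {-0.411, 0, 6.289}
xmin=-4.1, ymin=-0.411, xmax=60.656, ymax=6.289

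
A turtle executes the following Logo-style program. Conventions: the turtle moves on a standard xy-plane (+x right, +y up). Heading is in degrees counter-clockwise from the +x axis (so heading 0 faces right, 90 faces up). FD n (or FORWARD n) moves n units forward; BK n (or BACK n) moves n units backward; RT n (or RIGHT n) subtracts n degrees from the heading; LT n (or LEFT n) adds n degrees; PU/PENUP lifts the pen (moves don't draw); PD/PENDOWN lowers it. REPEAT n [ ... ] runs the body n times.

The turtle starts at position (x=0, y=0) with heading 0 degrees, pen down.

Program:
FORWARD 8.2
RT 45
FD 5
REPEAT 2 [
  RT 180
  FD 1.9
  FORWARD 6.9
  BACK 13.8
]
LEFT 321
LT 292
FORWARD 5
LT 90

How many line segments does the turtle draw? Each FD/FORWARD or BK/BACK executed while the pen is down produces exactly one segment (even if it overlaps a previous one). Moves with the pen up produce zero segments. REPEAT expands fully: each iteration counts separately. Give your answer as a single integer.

Answer: 9

Derivation:
Executing turtle program step by step:
Start: pos=(0,0), heading=0, pen down
FD 8.2: (0,0) -> (8.2,0) [heading=0, draw]
RT 45: heading 0 -> 315
FD 5: (8.2,0) -> (11.736,-3.536) [heading=315, draw]
REPEAT 2 [
  -- iteration 1/2 --
  RT 180: heading 315 -> 135
  FD 1.9: (11.736,-3.536) -> (10.392,-2.192) [heading=135, draw]
  FD 6.9: (10.392,-2.192) -> (5.513,2.687) [heading=135, draw]
  BK 13.8: (5.513,2.687) -> (15.271,-7.071) [heading=135, draw]
  -- iteration 2/2 --
  RT 180: heading 135 -> 315
  FD 1.9: (15.271,-7.071) -> (16.615,-8.415) [heading=315, draw]
  FD 6.9: (16.615,-8.415) -> (21.494,-13.294) [heading=315, draw]
  BK 13.8: (21.494,-13.294) -> (11.736,-3.536) [heading=315, draw]
]
LT 321: heading 315 -> 276
LT 292: heading 276 -> 208
FD 5: (11.736,-3.536) -> (7.321,-5.883) [heading=208, draw]
LT 90: heading 208 -> 298
Final: pos=(7.321,-5.883), heading=298, 9 segment(s) drawn
Segments drawn: 9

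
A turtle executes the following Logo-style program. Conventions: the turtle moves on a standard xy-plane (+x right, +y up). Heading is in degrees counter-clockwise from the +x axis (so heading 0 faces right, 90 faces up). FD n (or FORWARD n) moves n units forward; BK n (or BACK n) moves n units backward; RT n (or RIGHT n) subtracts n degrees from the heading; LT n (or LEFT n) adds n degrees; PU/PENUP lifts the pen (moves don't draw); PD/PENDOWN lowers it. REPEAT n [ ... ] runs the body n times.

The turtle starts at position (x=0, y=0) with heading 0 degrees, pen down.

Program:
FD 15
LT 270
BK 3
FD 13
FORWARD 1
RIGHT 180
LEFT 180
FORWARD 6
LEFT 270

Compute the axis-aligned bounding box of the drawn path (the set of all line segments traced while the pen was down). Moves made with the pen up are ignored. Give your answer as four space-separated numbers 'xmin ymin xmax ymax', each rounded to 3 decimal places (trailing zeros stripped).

Executing turtle program step by step:
Start: pos=(0,0), heading=0, pen down
FD 15: (0,0) -> (15,0) [heading=0, draw]
LT 270: heading 0 -> 270
BK 3: (15,0) -> (15,3) [heading=270, draw]
FD 13: (15,3) -> (15,-10) [heading=270, draw]
FD 1: (15,-10) -> (15,-11) [heading=270, draw]
RT 180: heading 270 -> 90
LT 180: heading 90 -> 270
FD 6: (15,-11) -> (15,-17) [heading=270, draw]
LT 270: heading 270 -> 180
Final: pos=(15,-17), heading=180, 5 segment(s) drawn

Segment endpoints: x in {0, 15, 15, 15}, y in {-17, -11, -10, 0, 3}
xmin=0, ymin=-17, xmax=15, ymax=3

Answer: 0 -17 15 3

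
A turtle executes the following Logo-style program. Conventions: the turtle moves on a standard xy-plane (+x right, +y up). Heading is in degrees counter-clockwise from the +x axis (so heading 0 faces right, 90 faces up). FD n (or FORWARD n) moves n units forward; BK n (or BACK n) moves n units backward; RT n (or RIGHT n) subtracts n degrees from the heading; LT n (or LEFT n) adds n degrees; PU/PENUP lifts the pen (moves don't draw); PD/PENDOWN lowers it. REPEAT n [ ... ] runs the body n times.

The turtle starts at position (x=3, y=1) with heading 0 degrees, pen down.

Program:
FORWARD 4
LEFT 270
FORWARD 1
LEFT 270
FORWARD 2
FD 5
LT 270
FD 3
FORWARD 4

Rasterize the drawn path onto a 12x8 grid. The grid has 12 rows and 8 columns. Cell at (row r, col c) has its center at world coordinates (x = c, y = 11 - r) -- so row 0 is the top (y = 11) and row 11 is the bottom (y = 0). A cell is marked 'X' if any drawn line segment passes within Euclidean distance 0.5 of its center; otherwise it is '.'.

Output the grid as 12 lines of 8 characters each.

Answer: ........
........
........
........
X.......
X.......
X.......
X.......
X.......
X.......
X..XXXXX
XXXXXXXX

Derivation:
Segment 0: (3,1) -> (7,1)
Segment 1: (7,1) -> (7,0)
Segment 2: (7,0) -> (5,0)
Segment 3: (5,0) -> (0,0)
Segment 4: (0,0) -> (0,3)
Segment 5: (0,3) -> (0,7)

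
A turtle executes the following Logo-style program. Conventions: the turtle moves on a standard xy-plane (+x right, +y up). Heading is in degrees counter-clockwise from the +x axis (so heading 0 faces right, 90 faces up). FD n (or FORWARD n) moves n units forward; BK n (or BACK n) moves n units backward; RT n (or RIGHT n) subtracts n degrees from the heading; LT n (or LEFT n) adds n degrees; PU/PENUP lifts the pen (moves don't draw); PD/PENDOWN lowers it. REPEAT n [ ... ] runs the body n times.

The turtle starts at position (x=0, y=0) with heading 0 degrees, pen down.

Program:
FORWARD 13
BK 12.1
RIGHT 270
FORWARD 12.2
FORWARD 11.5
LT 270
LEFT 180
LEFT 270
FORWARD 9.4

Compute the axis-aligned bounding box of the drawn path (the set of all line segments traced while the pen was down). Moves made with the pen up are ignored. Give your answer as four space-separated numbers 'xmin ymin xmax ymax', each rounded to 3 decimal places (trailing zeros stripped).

Executing turtle program step by step:
Start: pos=(0,0), heading=0, pen down
FD 13: (0,0) -> (13,0) [heading=0, draw]
BK 12.1: (13,0) -> (0.9,0) [heading=0, draw]
RT 270: heading 0 -> 90
FD 12.2: (0.9,0) -> (0.9,12.2) [heading=90, draw]
FD 11.5: (0.9,12.2) -> (0.9,23.7) [heading=90, draw]
LT 270: heading 90 -> 0
LT 180: heading 0 -> 180
LT 270: heading 180 -> 90
FD 9.4: (0.9,23.7) -> (0.9,33.1) [heading=90, draw]
Final: pos=(0.9,33.1), heading=90, 5 segment(s) drawn

Segment endpoints: x in {0, 0.9, 0.9, 0.9, 0.9, 13}, y in {0, 12.2, 23.7, 33.1}
xmin=0, ymin=0, xmax=13, ymax=33.1

Answer: 0 0 13 33.1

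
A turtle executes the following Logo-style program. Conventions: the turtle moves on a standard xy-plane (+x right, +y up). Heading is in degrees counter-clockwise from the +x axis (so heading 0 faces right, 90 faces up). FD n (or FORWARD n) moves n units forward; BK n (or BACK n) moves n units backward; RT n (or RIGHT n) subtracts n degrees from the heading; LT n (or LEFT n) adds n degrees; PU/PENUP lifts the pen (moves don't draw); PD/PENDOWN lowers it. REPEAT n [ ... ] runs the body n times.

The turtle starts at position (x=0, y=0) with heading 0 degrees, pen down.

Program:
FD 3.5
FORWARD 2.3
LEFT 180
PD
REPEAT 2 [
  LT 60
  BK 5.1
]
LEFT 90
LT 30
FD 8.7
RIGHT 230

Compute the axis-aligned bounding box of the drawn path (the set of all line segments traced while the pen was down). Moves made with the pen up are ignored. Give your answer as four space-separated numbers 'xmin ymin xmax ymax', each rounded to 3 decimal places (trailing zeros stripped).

Answer: 0 0 10.15 16.368

Derivation:
Executing turtle program step by step:
Start: pos=(0,0), heading=0, pen down
FD 3.5: (0,0) -> (3.5,0) [heading=0, draw]
FD 2.3: (3.5,0) -> (5.8,0) [heading=0, draw]
LT 180: heading 0 -> 180
PD: pen down
REPEAT 2 [
  -- iteration 1/2 --
  LT 60: heading 180 -> 240
  BK 5.1: (5.8,0) -> (8.35,4.417) [heading=240, draw]
  -- iteration 2/2 --
  LT 60: heading 240 -> 300
  BK 5.1: (8.35,4.417) -> (5.8,8.833) [heading=300, draw]
]
LT 90: heading 300 -> 30
LT 30: heading 30 -> 60
FD 8.7: (5.8,8.833) -> (10.15,16.368) [heading=60, draw]
RT 230: heading 60 -> 190
Final: pos=(10.15,16.368), heading=190, 5 segment(s) drawn

Segment endpoints: x in {0, 3.5, 5.8, 5.8, 8.35, 10.15}, y in {0, 4.417, 8.833, 16.368}
xmin=0, ymin=0, xmax=10.15, ymax=16.368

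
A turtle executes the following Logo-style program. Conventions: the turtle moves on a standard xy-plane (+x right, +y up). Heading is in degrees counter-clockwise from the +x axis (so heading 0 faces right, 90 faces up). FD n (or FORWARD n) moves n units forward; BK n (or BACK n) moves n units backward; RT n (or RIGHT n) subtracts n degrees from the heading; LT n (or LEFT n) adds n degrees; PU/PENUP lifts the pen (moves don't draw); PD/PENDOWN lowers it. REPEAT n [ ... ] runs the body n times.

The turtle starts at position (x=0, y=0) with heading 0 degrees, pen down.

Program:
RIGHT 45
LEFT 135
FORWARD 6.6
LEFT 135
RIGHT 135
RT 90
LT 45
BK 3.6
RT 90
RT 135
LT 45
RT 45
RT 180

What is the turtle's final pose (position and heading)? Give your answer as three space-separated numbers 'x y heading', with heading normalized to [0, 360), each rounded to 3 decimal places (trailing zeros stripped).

Answer: -2.546 4.054 0

Derivation:
Executing turtle program step by step:
Start: pos=(0,0), heading=0, pen down
RT 45: heading 0 -> 315
LT 135: heading 315 -> 90
FD 6.6: (0,0) -> (0,6.6) [heading=90, draw]
LT 135: heading 90 -> 225
RT 135: heading 225 -> 90
RT 90: heading 90 -> 0
LT 45: heading 0 -> 45
BK 3.6: (0,6.6) -> (-2.546,4.054) [heading=45, draw]
RT 90: heading 45 -> 315
RT 135: heading 315 -> 180
LT 45: heading 180 -> 225
RT 45: heading 225 -> 180
RT 180: heading 180 -> 0
Final: pos=(-2.546,4.054), heading=0, 2 segment(s) drawn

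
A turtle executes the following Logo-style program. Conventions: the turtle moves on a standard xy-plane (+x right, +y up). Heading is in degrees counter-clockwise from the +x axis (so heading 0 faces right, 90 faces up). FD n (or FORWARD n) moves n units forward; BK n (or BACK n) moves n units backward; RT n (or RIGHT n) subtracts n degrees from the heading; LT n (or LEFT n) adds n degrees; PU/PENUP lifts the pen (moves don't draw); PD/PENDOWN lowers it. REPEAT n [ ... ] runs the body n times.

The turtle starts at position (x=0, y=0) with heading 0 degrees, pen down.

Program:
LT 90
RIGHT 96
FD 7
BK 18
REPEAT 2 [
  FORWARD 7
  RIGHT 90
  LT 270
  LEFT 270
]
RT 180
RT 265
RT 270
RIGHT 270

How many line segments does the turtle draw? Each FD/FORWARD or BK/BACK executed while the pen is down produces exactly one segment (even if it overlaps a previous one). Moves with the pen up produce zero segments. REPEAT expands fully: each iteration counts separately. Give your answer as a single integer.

Executing turtle program step by step:
Start: pos=(0,0), heading=0, pen down
LT 90: heading 0 -> 90
RT 96: heading 90 -> 354
FD 7: (0,0) -> (6.962,-0.732) [heading=354, draw]
BK 18: (6.962,-0.732) -> (-10.94,1.15) [heading=354, draw]
REPEAT 2 [
  -- iteration 1/2 --
  FD 7: (-10.94,1.15) -> (-3.978,0.418) [heading=354, draw]
  RT 90: heading 354 -> 264
  LT 270: heading 264 -> 174
  LT 270: heading 174 -> 84
  -- iteration 2/2 --
  FD 7: (-3.978,0.418) -> (-3.246,7.38) [heading=84, draw]
  RT 90: heading 84 -> 354
  LT 270: heading 354 -> 264
  LT 270: heading 264 -> 174
]
RT 180: heading 174 -> 354
RT 265: heading 354 -> 89
RT 270: heading 89 -> 179
RT 270: heading 179 -> 269
Final: pos=(-3.246,7.38), heading=269, 4 segment(s) drawn
Segments drawn: 4

Answer: 4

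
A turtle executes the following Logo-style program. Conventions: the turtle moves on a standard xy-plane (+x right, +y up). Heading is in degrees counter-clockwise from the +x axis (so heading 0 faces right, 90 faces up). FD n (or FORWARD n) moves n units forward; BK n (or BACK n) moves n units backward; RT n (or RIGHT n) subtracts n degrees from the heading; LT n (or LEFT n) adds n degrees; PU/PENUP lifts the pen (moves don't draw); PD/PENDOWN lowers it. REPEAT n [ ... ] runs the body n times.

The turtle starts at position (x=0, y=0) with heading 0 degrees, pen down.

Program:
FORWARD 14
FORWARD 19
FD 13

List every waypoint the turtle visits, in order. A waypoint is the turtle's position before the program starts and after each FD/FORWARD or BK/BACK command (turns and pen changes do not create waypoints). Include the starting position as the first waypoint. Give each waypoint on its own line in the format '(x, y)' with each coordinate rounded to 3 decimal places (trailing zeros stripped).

Executing turtle program step by step:
Start: pos=(0,0), heading=0, pen down
FD 14: (0,0) -> (14,0) [heading=0, draw]
FD 19: (14,0) -> (33,0) [heading=0, draw]
FD 13: (33,0) -> (46,0) [heading=0, draw]
Final: pos=(46,0), heading=0, 3 segment(s) drawn
Waypoints (4 total):
(0, 0)
(14, 0)
(33, 0)
(46, 0)

Answer: (0, 0)
(14, 0)
(33, 0)
(46, 0)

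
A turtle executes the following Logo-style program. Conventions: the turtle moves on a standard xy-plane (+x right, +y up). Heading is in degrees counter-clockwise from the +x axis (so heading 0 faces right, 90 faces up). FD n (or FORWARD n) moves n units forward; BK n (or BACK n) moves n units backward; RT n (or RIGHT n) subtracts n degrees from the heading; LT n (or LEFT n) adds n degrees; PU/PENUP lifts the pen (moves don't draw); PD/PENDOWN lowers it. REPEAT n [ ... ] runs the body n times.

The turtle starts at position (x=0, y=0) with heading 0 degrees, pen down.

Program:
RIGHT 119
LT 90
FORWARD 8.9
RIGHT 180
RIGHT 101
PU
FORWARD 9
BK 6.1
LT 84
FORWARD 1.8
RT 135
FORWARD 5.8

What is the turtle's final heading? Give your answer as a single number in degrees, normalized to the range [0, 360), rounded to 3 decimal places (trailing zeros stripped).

Executing turtle program step by step:
Start: pos=(0,0), heading=0, pen down
RT 119: heading 0 -> 241
LT 90: heading 241 -> 331
FD 8.9: (0,0) -> (7.784,-4.315) [heading=331, draw]
RT 180: heading 331 -> 151
RT 101: heading 151 -> 50
PU: pen up
FD 9: (7.784,-4.315) -> (13.569,2.58) [heading=50, move]
BK 6.1: (13.569,2.58) -> (9.648,-2.093) [heading=50, move]
LT 84: heading 50 -> 134
FD 1.8: (9.648,-2.093) -> (8.398,-0.798) [heading=134, move]
RT 135: heading 134 -> 359
FD 5.8: (8.398,-0.798) -> (14.197,-0.9) [heading=359, move]
Final: pos=(14.197,-0.9), heading=359, 1 segment(s) drawn

Answer: 359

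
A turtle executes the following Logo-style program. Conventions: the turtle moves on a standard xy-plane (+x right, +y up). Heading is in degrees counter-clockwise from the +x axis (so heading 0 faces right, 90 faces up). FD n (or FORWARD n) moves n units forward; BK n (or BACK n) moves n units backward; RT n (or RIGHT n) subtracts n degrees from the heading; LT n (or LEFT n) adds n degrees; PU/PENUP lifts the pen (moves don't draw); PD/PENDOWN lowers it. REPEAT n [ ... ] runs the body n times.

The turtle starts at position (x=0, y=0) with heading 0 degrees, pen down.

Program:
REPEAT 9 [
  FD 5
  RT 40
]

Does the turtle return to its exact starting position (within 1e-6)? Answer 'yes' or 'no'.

Executing turtle program step by step:
Start: pos=(0,0), heading=0, pen down
REPEAT 9 [
  -- iteration 1/9 --
  FD 5: (0,0) -> (5,0) [heading=0, draw]
  RT 40: heading 0 -> 320
  -- iteration 2/9 --
  FD 5: (5,0) -> (8.83,-3.214) [heading=320, draw]
  RT 40: heading 320 -> 280
  -- iteration 3/9 --
  FD 5: (8.83,-3.214) -> (9.698,-8.138) [heading=280, draw]
  RT 40: heading 280 -> 240
  -- iteration 4/9 --
  FD 5: (9.698,-8.138) -> (7.198,-12.468) [heading=240, draw]
  RT 40: heading 240 -> 200
  -- iteration 5/9 --
  FD 5: (7.198,-12.468) -> (2.5,-14.178) [heading=200, draw]
  RT 40: heading 200 -> 160
  -- iteration 6/9 --
  FD 5: (2.5,-14.178) -> (-2.198,-12.468) [heading=160, draw]
  RT 40: heading 160 -> 120
  -- iteration 7/9 --
  FD 5: (-2.198,-12.468) -> (-4.698,-8.138) [heading=120, draw]
  RT 40: heading 120 -> 80
  -- iteration 8/9 --
  FD 5: (-4.698,-8.138) -> (-3.83,-3.214) [heading=80, draw]
  RT 40: heading 80 -> 40
  -- iteration 9/9 --
  FD 5: (-3.83,-3.214) -> (0,0) [heading=40, draw]
  RT 40: heading 40 -> 0
]
Final: pos=(0,0), heading=0, 9 segment(s) drawn

Start position: (0, 0)
Final position: (0, 0)
Distance = 0; < 1e-6 -> CLOSED

Answer: yes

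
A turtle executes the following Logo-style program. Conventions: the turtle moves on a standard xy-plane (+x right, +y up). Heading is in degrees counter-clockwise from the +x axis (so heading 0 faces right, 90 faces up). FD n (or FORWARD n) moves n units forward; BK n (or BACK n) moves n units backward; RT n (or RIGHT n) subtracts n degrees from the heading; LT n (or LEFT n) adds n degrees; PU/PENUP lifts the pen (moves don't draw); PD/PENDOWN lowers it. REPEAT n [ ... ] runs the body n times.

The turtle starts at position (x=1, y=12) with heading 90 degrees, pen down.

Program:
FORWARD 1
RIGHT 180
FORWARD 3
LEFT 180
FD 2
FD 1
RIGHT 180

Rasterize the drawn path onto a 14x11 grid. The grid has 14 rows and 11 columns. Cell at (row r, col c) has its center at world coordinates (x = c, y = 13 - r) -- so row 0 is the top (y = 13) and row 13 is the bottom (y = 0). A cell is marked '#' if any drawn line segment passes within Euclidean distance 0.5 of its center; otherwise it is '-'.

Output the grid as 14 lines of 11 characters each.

Segment 0: (1,12) -> (1,13)
Segment 1: (1,13) -> (1,10)
Segment 2: (1,10) -> (1,12)
Segment 3: (1,12) -> (1,13)

Answer: -#---------
-#---------
-#---------
-#---------
-----------
-----------
-----------
-----------
-----------
-----------
-----------
-----------
-----------
-----------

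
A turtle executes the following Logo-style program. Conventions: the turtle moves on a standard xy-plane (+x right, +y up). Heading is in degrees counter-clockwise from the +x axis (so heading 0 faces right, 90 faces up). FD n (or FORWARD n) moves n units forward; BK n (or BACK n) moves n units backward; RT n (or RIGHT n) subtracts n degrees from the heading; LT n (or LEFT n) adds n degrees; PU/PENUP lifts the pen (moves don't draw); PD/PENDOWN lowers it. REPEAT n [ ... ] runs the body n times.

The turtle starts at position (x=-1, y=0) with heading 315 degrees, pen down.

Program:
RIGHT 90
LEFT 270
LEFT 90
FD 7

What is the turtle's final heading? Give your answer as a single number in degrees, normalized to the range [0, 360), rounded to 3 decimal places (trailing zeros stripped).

Answer: 225

Derivation:
Executing turtle program step by step:
Start: pos=(-1,0), heading=315, pen down
RT 90: heading 315 -> 225
LT 270: heading 225 -> 135
LT 90: heading 135 -> 225
FD 7: (-1,0) -> (-5.95,-4.95) [heading=225, draw]
Final: pos=(-5.95,-4.95), heading=225, 1 segment(s) drawn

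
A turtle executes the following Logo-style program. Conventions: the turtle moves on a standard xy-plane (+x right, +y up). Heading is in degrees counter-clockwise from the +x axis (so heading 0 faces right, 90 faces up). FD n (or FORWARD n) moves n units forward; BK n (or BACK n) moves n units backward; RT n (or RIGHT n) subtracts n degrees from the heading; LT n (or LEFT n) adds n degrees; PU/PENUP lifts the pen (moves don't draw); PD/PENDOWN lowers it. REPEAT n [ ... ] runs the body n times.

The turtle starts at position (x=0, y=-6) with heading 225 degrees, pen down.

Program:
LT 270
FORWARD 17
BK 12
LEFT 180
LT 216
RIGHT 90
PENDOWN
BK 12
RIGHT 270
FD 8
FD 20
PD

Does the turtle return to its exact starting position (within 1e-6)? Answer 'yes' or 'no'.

Executing turtle program step by step:
Start: pos=(0,-6), heading=225, pen down
LT 270: heading 225 -> 135
FD 17: (0,-6) -> (-12.021,6.021) [heading=135, draw]
BK 12: (-12.021,6.021) -> (-3.536,-2.464) [heading=135, draw]
LT 180: heading 135 -> 315
LT 216: heading 315 -> 171
RT 90: heading 171 -> 81
PD: pen down
BK 12: (-3.536,-2.464) -> (-5.413,-14.317) [heading=81, draw]
RT 270: heading 81 -> 171
FD 8: (-5.413,-14.317) -> (-13.314,-13.065) [heading=171, draw]
FD 20: (-13.314,-13.065) -> (-33.068,-9.937) [heading=171, draw]
PD: pen down
Final: pos=(-33.068,-9.937), heading=171, 5 segment(s) drawn

Start position: (0, -6)
Final position: (-33.068, -9.937)
Distance = 33.302; >= 1e-6 -> NOT closed

Answer: no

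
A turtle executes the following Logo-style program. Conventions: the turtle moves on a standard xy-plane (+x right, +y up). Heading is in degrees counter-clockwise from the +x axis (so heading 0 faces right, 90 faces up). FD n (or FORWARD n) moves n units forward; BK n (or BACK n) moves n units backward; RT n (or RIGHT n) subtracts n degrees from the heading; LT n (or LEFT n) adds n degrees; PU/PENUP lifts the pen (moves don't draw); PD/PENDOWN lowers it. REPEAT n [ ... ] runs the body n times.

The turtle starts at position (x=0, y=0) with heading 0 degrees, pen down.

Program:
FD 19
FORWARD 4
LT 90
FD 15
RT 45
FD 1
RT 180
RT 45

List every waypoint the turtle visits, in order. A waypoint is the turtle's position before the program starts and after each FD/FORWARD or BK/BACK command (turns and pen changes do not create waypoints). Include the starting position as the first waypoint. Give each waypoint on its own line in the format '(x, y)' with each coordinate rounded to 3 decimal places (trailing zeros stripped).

Answer: (0, 0)
(19, 0)
(23, 0)
(23, 15)
(23.707, 15.707)

Derivation:
Executing turtle program step by step:
Start: pos=(0,0), heading=0, pen down
FD 19: (0,0) -> (19,0) [heading=0, draw]
FD 4: (19,0) -> (23,0) [heading=0, draw]
LT 90: heading 0 -> 90
FD 15: (23,0) -> (23,15) [heading=90, draw]
RT 45: heading 90 -> 45
FD 1: (23,15) -> (23.707,15.707) [heading=45, draw]
RT 180: heading 45 -> 225
RT 45: heading 225 -> 180
Final: pos=(23.707,15.707), heading=180, 4 segment(s) drawn
Waypoints (5 total):
(0, 0)
(19, 0)
(23, 0)
(23, 15)
(23.707, 15.707)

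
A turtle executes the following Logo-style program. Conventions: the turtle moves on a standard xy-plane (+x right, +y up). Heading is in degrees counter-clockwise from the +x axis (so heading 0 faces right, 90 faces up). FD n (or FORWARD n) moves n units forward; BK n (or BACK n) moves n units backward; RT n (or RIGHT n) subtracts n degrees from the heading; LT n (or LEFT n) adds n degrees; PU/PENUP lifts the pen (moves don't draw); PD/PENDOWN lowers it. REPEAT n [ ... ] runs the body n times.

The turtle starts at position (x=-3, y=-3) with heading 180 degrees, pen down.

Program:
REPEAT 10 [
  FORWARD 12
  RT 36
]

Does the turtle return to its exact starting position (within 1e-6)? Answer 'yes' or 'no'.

Executing turtle program step by step:
Start: pos=(-3,-3), heading=180, pen down
REPEAT 10 [
  -- iteration 1/10 --
  FD 12: (-3,-3) -> (-15,-3) [heading=180, draw]
  RT 36: heading 180 -> 144
  -- iteration 2/10 --
  FD 12: (-15,-3) -> (-24.708,4.053) [heading=144, draw]
  RT 36: heading 144 -> 108
  -- iteration 3/10 --
  FD 12: (-24.708,4.053) -> (-28.416,15.466) [heading=108, draw]
  RT 36: heading 108 -> 72
  -- iteration 4/10 --
  FD 12: (-28.416,15.466) -> (-24.708,26.879) [heading=72, draw]
  RT 36: heading 72 -> 36
  -- iteration 5/10 --
  FD 12: (-24.708,26.879) -> (-15,33.932) [heading=36, draw]
  RT 36: heading 36 -> 0
  -- iteration 6/10 --
  FD 12: (-15,33.932) -> (-3,33.932) [heading=0, draw]
  RT 36: heading 0 -> 324
  -- iteration 7/10 --
  FD 12: (-3,33.932) -> (6.708,26.879) [heading=324, draw]
  RT 36: heading 324 -> 288
  -- iteration 8/10 --
  FD 12: (6.708,26.879) -> (10.416,15.466) [heading=288, draw]
  RT 36: heading 288 -> 252
  -- iteration 9/10 --
  FD 12: (10.416,15.466) -> (6.708,4.053) [heading=252, draw]
  RT 36: heading 252 -> 216
  -- iteration 10/10 --
  FD 12: (6.708,4.053) -> (-3,-3) [heading=216, draw]
  RT 36: heading 216 -> 180
]
Final: pos=(-3,-3), heading=180, 10 segment(s) drawn

Start position: (-3, -3)
Final position: (-3, -3)
Distance = 0; < 1e-6 -> CLOSED

Answer: yes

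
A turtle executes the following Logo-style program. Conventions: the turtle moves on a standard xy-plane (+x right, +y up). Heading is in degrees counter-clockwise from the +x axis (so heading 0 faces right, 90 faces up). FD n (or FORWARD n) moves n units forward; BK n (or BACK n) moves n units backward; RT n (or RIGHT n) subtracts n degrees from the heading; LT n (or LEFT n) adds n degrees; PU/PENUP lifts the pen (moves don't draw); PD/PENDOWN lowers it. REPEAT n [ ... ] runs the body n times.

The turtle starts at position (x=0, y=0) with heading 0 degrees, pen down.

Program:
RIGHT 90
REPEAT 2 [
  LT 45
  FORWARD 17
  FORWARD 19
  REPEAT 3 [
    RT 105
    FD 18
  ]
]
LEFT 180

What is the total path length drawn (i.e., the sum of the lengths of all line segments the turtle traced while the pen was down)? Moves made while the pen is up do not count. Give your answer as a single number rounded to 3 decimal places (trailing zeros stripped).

Executing turtle program step by step:
Start: pos=(0,0), heading=0, pen down
RT 90: heading 0 -> 270
REPEAT 2 [
  -- iteration 1/2 --
  LT 45: heading 270 -> 315
  FD 17: (0,0) -> (12.021,-12.021) [heading=315, draw]
  FD 19: (12.021,-12.021) -> (25.456,-25.456) [heading=315, draw]
  REPEAT 3 [
    -- iteration 1/3 --
    RT 105: heading 315 -> 210
    FD 18: (25.456,-25.456) -> (9.867,-34.456) [heading=210, draw]
    -- iteration 2/3 --
    RT 105: heading 210 -> 105
    FD 18: (9.867,-34.456) -> (5.209,-17.069) [heading=105, draw]
    -- iteration 3/3 --
    RT 105: heading 105 -> 0
    FD 18: (5.209,-17.069) -> (23.209,-17.069) [heading=0, draw]
  ]
  -- iteration 2/2 --
  LT 45: heading 0 -> 45
  FD 17: (23.209,-17.069) -> (35.229,-5.048) [heading=45, draw]
  FD 19: (35.229,-5.048) -> (48.664,8.387) [heading=45, draw]
  REPEAT 3 [
    -- iteration 1/3 --
    RT 105: heading 45 -> 300
    FD 18: (48.664,8.387) -> (57.664,-7.202) [heading=300, draw]
    -- iteration 2/3 --
    RT 105: heading 300 -> 195
    FD 18: (57.664,-7.202) -> (40.278,-11.861) [heading=195, draw]
    -- iteration 3/3 --
    RT 105: heading 195 -> 90
    FD 18: (40.278,-11.861) -> (40.278,6.139) [heading=90, draw]
  ]
]
LT 180: heading 90 -> 270
Final: pos=(40.278,6.139), heading=270, 10 segment(s) drawn

Segment lengths:
  seg 1: (0,0) -> (12.021,-12.021), length = 17
  seg 2: (12.021,-12.021) -> (25.456,-25.456), length = 19
  seg 3: (25.456,-25.456) -> (9.867,-34.456), length = 18
  seg 4: (9.867,-34.456) -> (5.209,-17.069), length = 18
  seg 5: (5.209,-17.069) -> (23.209,-17.069), length = 18
  seg 6: (23.209,-17.069) -> (35.229,-5.048), length = 17
  seg 7: (35.229,-5.048) -> (48.664,8.387), length = 19
  seg 8: (48.664,8.387) -> (57.664,-7.202), length = 18
  seg 9: (57.664,-7.202) -> (40.278,-11.861), length = 18
  seg 10: (40.278,-11.861) -> (40.278,6.139), length = 18
Total = 180

Answer: 180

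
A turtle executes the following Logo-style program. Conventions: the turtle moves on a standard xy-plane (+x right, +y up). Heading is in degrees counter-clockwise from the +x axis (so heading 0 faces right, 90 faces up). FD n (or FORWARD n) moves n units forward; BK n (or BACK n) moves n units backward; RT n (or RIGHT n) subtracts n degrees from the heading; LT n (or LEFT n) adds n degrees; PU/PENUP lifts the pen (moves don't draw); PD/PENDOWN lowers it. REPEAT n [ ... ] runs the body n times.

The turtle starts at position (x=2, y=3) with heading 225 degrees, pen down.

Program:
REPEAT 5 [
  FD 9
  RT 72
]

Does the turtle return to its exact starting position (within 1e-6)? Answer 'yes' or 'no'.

Executing turtle program step by step:
Start: pos=(2,3), heading=225, pen down
REPEAT 5 [
  -- iteration 1/5 --
  FD 9: (2,3) -> (-4.364,-3.364) [heading=225, draw]
  RT 72: heading 225 -> 153
  -- iteration 2/5 --
  FD 9: (-4.364,-3.364) -> (-12.383,0.722) [heading=153, draw]
  RT 72: heading 153 -> 81
  -- iteration 3/5 --
  FD 9: (-12.383,0.722) -> (-10.975,9.611) [heading=81, draw]
  RT 72: heading 81 -> 9
  -- iteration 4/5 --
  FD 9: (-10.975,9.611) -> (-2.086,11.019) [heading=9, draw]
  RT 72: heading 9 -> 297
  -- iteration 5/5 --
  FD 9: (-2.086,11.019) -> (2,3) [heading=297, draw]
  RT 72: heading 297 -> 225
]
Final: pos=(2,3), heading=225, 5 segment(s) drawn

Start position: (2, 3)
Final position: (2, 3)
Distance = 0; < 1e-6 -> CLOSED

Answer: yes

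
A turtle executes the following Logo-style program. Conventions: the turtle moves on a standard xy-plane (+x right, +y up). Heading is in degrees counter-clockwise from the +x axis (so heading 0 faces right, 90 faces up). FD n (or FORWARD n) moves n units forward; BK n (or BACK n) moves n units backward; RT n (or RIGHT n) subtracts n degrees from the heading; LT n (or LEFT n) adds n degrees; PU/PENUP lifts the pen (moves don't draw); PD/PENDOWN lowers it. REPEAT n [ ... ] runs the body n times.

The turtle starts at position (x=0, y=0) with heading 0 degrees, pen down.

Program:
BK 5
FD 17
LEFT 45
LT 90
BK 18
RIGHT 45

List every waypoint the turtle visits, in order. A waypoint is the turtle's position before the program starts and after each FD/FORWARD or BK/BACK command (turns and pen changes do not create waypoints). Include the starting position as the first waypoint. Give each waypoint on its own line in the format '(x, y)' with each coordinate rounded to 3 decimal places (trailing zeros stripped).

Answer: (0, 0)
(-5, 0)
(12, 0)
(24.728, -12.728)

Derivation:
Executing turtle program step by step:
Start: pos=(0,0), heading=0, pen down
BK 5: (0,0) -> (-5,0) [heading=0, draw]
FD 17: (-5,0) -> (12,0) [heading=0, draw]
LT 45: heading 0 -> 45
LT 90: heading 45 -> 135
BK 18: (12,0) -> (24.728,-12.728) [heading=135, draw]
RT 45: heading 135 -> 90
Final: pos=(24.728,-12.728), heading=90, 3 segment(s) drawn
Waypoints (4 total):
(0, 0)
(-5, 0)
(12, 0)
(24.728, -12.728)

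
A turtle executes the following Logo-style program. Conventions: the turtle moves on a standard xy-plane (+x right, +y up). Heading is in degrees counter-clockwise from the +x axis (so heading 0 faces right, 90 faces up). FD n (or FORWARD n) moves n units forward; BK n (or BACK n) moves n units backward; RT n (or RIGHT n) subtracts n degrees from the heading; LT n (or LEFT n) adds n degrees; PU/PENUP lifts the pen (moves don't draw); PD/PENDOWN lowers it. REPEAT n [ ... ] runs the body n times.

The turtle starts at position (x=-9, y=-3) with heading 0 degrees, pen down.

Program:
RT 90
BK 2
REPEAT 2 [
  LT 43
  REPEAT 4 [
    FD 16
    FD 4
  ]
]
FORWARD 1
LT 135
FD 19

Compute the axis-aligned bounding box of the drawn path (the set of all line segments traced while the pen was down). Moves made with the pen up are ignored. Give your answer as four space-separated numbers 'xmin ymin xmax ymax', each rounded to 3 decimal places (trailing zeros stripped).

Answer: -9 -65.159 126.363 -1

Derivation:
Executing turtle program step by step:
Start: pos=(-9,-3), heading=0, pen down
RT 90: heading 0 -> 270
BK 2: (-9,-3) -> (-9,-1) [heading=270, draw]
REPEAT 2 [
  -- iteration 1/2 --
  LT 43: heading 270 -> 313
  REPEAT 4 [
    -- iteration 1/4 --
    FD 16: (-9,-1) -> (1.912,-12.702) [heading=313, draw]
    FD 4: (1.912,-12.702) -> (4.64,-15.627) [heading=313, draw]
    -- iteration 2/4 --
    FD 16: (4.64,-15.627) -> (15.552,-27.329) [heading=313, draw]
    FD 4: (15.552,-27.329) -> (18.28,-30.254) [heading=313, draw]
    -- iteration 3/4 --
    FD 16: (18.28,-30.254) -> (29.192,-41.956) [heading=313, draw]
    FD 4: (29.192,-41.956) -> (31.92,-44.881) [heading=313, draw]
    -- iteration 4/4 --
    FD 16: (31.92,-44.881) -> (42.832,-56.583) [heading=313, draw]
    FD 4: (42.832,-56.583) -> (45.56,-59.508) [heading=313, draw]
  ]
  -- iteration 2/2 --
  LT 43: heading 313 -> 356
  REPEAT 4 [
    -- iteration 1/4 --
    FD 16: (45.56,-59.508) -> (61.521,-60.624) [heading=356, draw]
    FD 4: (61.521,-60.624) -> (65.511,-60.903) [heading=356, draw]
    -- iteration 2/4 --
    FD 16: (65.511,-60.903) -> (81.472,-62.02) [heading=356, draw]
    FD 4: (81.472,-62.02) -> (85.462,-62.299) [heading=356, draw]
    -- iteration 3/4 --
    FD 16: (85.462,-62.299) -> (101.423,-63.415) [heading=356, draw]
    FD 4: (101.423,-63.415) -> (105.414,-63.694) [heading=356, draw]
    -- iteration 4/4 --
    FD 16: (105.414,-63.694) -> (121.375,-64.81) [heading=356, draw]
    FD 4: (121.375,-64.81) -> (125.365,-65.089) [heading=356, draw]
  ]
]
FD 1: (125.365,-65.089) -> (126.363,-65.159) [heading=356, draw]
LT 135: heading 356 -> 131
FD 19: (126.363,-65.159) -> (113.897,-50.819) [heading=131, draw]
Final: pos=(113.897,-50.819), heading=131, 19 segment(s) drawn

Segment endpoints: x in {-9, 1.912, 4.64, 15.552, 18.28, 29.192, 31.92, 42.832, 45.56, 61.521, 65.511, 81.472, 85.462, 101.423, 105.414, 113.897, 121.375, 125.365, 126.363}, y in {-65.159, -65.089, -64.81, -63.694, -63.415, -62.299, -62.02, -60.903, -60.624, -59.508, -56.583, -50.819, -44.881, -41.956, -30.254, -27.329, -15.627, -12.702, -3, -1}
xmin=-9, ymin=-65.159, xmax=126.363, ymax=-1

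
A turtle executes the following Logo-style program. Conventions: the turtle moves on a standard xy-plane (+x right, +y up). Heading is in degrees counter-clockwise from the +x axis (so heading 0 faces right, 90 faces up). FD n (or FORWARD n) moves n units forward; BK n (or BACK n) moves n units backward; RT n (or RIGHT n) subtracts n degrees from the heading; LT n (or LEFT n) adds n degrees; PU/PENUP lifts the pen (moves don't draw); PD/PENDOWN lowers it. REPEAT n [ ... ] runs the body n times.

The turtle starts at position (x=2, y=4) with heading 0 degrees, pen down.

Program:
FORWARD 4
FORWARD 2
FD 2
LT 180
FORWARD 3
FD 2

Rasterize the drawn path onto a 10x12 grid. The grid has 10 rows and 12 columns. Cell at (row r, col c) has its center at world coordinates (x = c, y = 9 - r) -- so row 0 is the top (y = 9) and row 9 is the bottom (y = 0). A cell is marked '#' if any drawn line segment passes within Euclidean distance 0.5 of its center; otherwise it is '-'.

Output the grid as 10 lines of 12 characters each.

Segment 0: (2,4) -> (6,4)
Segment 1: (6,4) -> (8,4)
Segment 2: (8,4) -> (10,4)
Segment 3: (10,4) -> (7,4)
Segment 4: (7,4) -> (5,4)

Answer: ------------
------------
------------
------------
------------
--#########-
------------
------------
------------
------------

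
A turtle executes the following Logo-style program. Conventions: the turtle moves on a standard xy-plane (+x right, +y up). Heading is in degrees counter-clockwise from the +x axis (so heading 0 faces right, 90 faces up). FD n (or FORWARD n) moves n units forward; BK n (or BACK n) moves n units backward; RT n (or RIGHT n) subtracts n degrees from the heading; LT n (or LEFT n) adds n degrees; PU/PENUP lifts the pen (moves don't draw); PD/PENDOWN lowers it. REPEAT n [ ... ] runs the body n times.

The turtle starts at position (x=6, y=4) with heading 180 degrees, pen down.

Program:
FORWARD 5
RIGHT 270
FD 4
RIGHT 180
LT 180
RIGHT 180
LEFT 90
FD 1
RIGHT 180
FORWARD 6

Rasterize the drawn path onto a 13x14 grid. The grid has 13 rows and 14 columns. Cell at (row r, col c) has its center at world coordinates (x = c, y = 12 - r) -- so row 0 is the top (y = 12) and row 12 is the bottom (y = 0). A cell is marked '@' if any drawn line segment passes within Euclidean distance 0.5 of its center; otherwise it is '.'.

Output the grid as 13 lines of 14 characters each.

Answer: ..............
..............
..............
..............
..............
..............
..............
..............
.@@@@@@.......
.@............
.@............
.@............
@@@@@@@.......

Derivation:
Segment 0: (6,4) -> (1,4)
Segment 1: (1,4) -> (1,0)
Segment 2: (1,0) -> (0,0)
Segment 3: (0,0) -> (6,0)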